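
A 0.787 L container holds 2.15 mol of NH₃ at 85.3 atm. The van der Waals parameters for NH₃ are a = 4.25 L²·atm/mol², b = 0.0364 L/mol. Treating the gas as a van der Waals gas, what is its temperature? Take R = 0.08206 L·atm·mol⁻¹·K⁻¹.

T ≈ 470.1 K

T = (P + a n²/V²)(V − nb)/(nR)
P + a n²/V² = 85.3 + (4.25)(2.15)²/(0.787)² = 117.02 atm
V − nb = 0.787 − (2.15)(0.0364) = 0.70874 L
T = (117.02)(0.70874)/((2.15)(0.08206)) = 470.1 K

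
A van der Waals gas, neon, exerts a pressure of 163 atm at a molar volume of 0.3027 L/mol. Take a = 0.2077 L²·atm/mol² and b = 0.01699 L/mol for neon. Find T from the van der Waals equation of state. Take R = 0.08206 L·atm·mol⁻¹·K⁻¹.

T = (P + a/V_m²)(V_m − b)/R
P + a/V_m² = 163 + 0.2077/(0.3027)² = 165.27 atm
V_m − b = 0.3027 − 0.01699 = 0.28571 L/mol
T = (165.27)(0.28571)/0.08206 = 575.4 K

T ≈ 575.4 K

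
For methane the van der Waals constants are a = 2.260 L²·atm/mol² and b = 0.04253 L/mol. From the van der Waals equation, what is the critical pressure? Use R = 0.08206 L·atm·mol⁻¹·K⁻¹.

P_c ≈ 46.28 atm

For a van der Waals gas, P_c = a/(27b²).
P_c = 2.260/(27×(0.04253)²) = 2.260/0.048838 = 46.28 atm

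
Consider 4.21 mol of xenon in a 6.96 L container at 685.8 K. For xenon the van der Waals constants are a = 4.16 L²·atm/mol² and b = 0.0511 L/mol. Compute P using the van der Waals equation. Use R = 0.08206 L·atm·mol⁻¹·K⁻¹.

P ≈ 33.60 atm

P = nRT/(V − nb) − a n²/V²
nRT/(V − nb) = (4.21)(0.08206)(685.8)/(6.96 − 4.21×0.0511) = 236.93/6.7449 = 35.127 atm
a n²/V² = (4.16)(4.21)²/(6.96)² = 1.5221 atm
P = 35.127 − 1.5221 = 33.60 atm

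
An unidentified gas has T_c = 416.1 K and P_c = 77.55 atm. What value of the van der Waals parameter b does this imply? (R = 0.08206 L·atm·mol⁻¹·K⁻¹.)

b ≈ 0.05504 L/mol

From T_c = 8a/(27Rb) and P_c = a/(27b²): b = R T_c/(8 P_c).
b = (0.08206)(416.1)/(8×77.55) = 34.145/620.40 = 0.05504 L/mol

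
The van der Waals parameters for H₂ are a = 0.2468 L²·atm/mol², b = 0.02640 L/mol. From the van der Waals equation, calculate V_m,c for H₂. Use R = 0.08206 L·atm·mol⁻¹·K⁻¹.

V_m,c ≈ 0.07920 L/mol

For a van der Waals gas, V_m,c = 3b.
V_m,c = 3×0.02640 = 0.07920 L/mol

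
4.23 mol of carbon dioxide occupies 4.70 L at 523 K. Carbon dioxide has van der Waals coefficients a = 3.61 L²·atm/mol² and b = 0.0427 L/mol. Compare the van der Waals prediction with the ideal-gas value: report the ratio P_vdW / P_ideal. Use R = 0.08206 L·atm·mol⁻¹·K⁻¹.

Ideal: P_ideal = nRT/V = (4.23)(0.08206)(523)/4.70 = 38.6256 atm
vdW: P = nRT/(V − nb) − a n²/V² = 181.541/4.51938 − 64.5934/22.0900 = 40.1694 − 2.92410 = 37.2453 atm
Ratio = 37.2453/38.6256 = 0.9643

P_vdW / P_ideal ≈ 0.9643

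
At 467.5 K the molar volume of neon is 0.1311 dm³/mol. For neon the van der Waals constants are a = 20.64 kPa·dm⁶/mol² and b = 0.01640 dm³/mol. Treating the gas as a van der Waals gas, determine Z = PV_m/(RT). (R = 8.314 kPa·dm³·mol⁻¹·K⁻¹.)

P = RT/(V_m − b) − a/V_m² = (8.314)(467.5)/(0.1311 − 0.01640) − 20.64/(0.1311)²
  = 3886.8/0.11470 − 1200.9 = 33887 − 1200.9 = 32686 kPa
Z = PV_m/(RT) = (32686)(0.1311)/((8.314)(467.5)) = 4285.1/3886.8 = 1.102

Z ≈ 1.102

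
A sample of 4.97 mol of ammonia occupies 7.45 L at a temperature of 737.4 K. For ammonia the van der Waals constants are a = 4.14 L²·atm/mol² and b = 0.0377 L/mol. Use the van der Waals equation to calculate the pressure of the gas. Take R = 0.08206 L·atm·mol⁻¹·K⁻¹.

P ≈ 39.57 atm

P = nRT/(V − nb) − a n²/V²
nRT/(V − nb) = (4.97)(0.08206)(737.4)/(7.45 − 4.97×0.0377) = 300.74/7.2626 = 41.409 atm
a n²/V² = (4.14)(4.97)²/(7.45)² = 1.8425 atm
P = 41.409 − 1.8425 = 39.57 atm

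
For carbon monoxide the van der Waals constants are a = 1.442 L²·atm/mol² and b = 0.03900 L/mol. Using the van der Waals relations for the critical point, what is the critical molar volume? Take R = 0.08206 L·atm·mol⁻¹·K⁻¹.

V_m,c ≈ 0.1170 L/mol

For a van der Waals gas, V_m,c = 3b.
V_m,c = 3×0.03900 = 0.1170 L/mol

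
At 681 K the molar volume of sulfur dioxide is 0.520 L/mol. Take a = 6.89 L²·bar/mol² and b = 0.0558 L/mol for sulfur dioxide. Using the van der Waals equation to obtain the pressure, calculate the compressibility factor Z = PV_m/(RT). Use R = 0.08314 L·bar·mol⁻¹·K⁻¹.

P = RT/(V_m − b) − a/V_m² = (0.08314)(681)/(0.520 − 0.0558) − 6.89/(0.520)²
  = 56.618/0.46420 − 25.481 = 121.97 − 25.481 = 96.49 bar
Z = PV_m/(RT) = (96.49)(0.520)/((0.08314)(681)) = 50.175/56.618 = 0.8862

Z ≈ 0.8862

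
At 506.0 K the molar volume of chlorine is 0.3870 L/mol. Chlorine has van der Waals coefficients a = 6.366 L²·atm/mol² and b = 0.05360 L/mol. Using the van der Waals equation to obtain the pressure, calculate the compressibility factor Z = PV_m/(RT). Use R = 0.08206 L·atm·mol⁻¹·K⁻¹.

Z ≈ 0.7646

P = RT/(V_m − b) − a/V_m² = (0.08206)(506.0)/(0.3870 − 0.05360) − 6.366/(0.3870)²
  = 41.522/0.33340 − 42.505 = 124.54 − 42.505 = 82.04 atm
Z = PV_m/(RT) = (82.04)(0.3870)/((0.08206)(506.0)) = 31.749/41.522 = 0.7646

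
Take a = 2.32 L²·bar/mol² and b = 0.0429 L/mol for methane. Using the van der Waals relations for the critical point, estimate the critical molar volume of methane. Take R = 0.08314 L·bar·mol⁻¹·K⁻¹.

For a van der Waals gas, V_m,c = 3b.
V_m,c = 3×0.0429 = 0.1287 L/mol

V_m,c ≈ 0.1287 L/mol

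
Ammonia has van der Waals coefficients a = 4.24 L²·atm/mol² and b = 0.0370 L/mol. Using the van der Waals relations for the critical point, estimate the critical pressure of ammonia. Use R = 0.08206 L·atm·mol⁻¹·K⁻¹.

P_c ≈ 114.7 atm

For a van der Waals gas, P_c = a/(27b²).
P_c = 4.24/(27×(0.0370)²) = 4.24/0.036963 = 114.7 atm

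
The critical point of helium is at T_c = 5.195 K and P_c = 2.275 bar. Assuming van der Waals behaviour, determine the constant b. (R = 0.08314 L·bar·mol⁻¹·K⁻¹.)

From T_c = 8a/(27Rb) and P_c = a/(27b²): b = R T_c/(8 P_c).
b = (0.08314)(5.195)/(8×2.275) = 0.43191/18.200 = 0.02373 L/mol

b ≈ 0.02373 L/mol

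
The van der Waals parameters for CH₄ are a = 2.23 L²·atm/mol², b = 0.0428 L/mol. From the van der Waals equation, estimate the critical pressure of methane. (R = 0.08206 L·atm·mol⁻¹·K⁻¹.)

For a van der Waals gas, P_c = a/(27b²).
P_c = 2.23/(27×(0.0428)²) = 2.23/0.049460 = 45.09 atm

P_c ≈ 45.09 atm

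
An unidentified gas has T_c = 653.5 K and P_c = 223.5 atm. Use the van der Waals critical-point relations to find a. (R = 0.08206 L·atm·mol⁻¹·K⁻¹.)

From T_c = 8a/(27Rb) and P_c = a/(27b²): a = 27 R² T_c²/(64 P_c).
a = 27×(0.08206)²×(653.5)²/(64×223.5) = 77646/14304 = 5.428 L²·atm/mol²

a ≈ 5.428 L²·atm/mol²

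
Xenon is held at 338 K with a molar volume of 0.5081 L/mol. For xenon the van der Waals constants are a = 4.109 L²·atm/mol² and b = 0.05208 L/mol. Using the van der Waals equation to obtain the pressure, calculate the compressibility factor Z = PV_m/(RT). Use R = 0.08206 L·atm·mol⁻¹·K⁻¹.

Z ≈ 0.8226

P = RT/(V_m − b) − a/V_m² = (0.08206)(338)/(0.5081 − 0.05208) − 4.109/(0.5081)²
  = 27.736/0.45602 − 15.916 = 60.822 − 15.916 = 44.906 atm
Z = PV_m/(RT) = (44.906)(0.5081)/((0.08206)(338)) = 22.817/27.736 = 0.8226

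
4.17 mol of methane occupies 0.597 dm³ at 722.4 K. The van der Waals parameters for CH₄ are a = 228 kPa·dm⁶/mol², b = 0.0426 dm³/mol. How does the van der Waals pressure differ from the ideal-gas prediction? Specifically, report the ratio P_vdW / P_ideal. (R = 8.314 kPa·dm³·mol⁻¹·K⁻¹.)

Ideal: P_ideal = nRT/V = (4.17)(8.314)(722.4)/0.597 = 41951.7 kPa
vdW: P = nRT/(V − nb) − a n²/V² = 25045.2/0.419358 − 3964.67/0.356409 = 59722.7 − 11123.9 = 48598.8 kPa
Ratio = 48598.8/41951.7 = 1.158

P_vdW / P_ideal ≈ 1.158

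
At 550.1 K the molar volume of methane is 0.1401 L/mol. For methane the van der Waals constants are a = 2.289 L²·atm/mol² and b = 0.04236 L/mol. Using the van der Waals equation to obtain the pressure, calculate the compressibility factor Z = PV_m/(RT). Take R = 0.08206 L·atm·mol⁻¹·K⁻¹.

P = RT/(V_m − b) − a/V_m² = (0.08206)(550.1)/(0.1401 − 0.04236) − 2.289/(0.1401)²
  = 45.141/0.097740 − 116.62 = 461.85 − 116.62 = 345.23 atm
Z = PV_m/(RT) = (345.23)(0.1401)/((0.08206)(550.1)) = 48.367/45.141 = 1.071

Z ≈ 1.071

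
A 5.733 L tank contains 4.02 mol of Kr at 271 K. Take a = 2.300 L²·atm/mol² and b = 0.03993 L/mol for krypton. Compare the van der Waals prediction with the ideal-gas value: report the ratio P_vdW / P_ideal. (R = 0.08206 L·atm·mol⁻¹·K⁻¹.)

P_vdW / P_ideal ≈ 0.9563

Ideal: P_ideal = nRT/V = (4.02)(0.08206)(271)/5.733 = 15.5935 atm
vdW: P = nRT/(V − nb) − a n²/V² = 89.3978/5.57248 − 37.1689/32.8673 = 16.0427 − 1.13088 = 14.9118 atm
Ratio = 14.9118/15.5935 = 0.9563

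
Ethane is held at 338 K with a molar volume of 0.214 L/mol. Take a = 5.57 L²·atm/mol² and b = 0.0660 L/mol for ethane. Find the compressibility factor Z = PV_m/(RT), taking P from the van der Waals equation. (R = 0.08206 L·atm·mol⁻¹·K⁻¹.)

Z ≈ 0.5075

P = RT/(V_m − b) − a/V_m² = (0.08206)(338)/(0.214 − 0.0660) − 5.57/(0.214)²
  = 27.736/0.14800 − 121.63 = 187.41 − 121.63 = 65.78 atm
Z = PV_m/(RT) = (65.78)(0.214)/((0.08206)(338)) = 14.077/27.736 = 0.5075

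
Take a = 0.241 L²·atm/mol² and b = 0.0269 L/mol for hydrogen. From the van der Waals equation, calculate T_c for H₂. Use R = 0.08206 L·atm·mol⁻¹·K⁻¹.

T_c ≈ 32.35 K

For a van der Waals gas, T_c = 8a/(27Rb).
T_c = 8×0.241/(27×0.08206×0.0269) = 1.9280/0.059600 = 32.35 K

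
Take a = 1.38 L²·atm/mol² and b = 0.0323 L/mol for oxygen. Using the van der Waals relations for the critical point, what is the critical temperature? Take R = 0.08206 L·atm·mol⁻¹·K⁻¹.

For a van der Waals gas, T_c = 8a/(27Rb).
T_c = 8×1.38/(27×0.08206×0.0323) = 11.040/0.071565 = 154.3 K

T_c ≈ 154.3 K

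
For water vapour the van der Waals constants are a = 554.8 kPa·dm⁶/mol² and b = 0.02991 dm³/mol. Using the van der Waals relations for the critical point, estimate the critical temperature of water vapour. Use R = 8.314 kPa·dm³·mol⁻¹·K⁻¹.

T_c ≈ 661.1 K

For a van der Waals gas, T_c = 8a/(27Rb).
T_c = 8×554.8/(27×8.314×0.02991) = 4438.4/6.7141 = 661.1 K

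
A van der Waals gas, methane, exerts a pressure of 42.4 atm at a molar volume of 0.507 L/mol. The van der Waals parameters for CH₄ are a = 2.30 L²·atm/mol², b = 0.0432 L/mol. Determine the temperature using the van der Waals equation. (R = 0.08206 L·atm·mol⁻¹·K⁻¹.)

T = (P + a/V_m²)(V_m − b)/R
P + a/V_m² = 42.4 + 2.30/(0.507)² = 51.348 atm
V_m − b = 0.507 − 0.0432 = 0.46380 L/mol
T = (51.348)(0.46380)/0.08206 = 290.2 K

T ≈ 290.2 K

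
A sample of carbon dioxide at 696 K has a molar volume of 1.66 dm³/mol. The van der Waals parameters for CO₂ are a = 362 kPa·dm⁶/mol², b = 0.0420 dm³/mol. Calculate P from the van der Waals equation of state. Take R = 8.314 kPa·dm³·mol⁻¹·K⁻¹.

P ≈ 3445 kPa

P = RT/(V_m − b) − a/V_m²
RT/(V_m − b) = (8.314)(696)/(1.66 − 0.0420) = 5786.5/1.6180 = 3576.3 kPa
a/V_m² = 362/(1.66)² = 131.37 kPa
P = 3576.3 − 131.37 = 3445 kPa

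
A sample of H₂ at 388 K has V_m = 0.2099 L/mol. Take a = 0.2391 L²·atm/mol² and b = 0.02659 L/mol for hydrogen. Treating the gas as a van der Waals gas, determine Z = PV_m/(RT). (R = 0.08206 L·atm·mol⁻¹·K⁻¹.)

P = RT/(V_m − b) − a/V_m² = (0.08206)(388)/(0.2099 − 0.02659) − 0.2391/(0.2099)²
  = 31.839/0.18331 − 5.4269 = 173.69 − 5.4269 = 168.26 atm
Z = PV_m/(RT) = (168.26)(0.2099)/((0.08206)(388)) = 35.318/31.839 = 1.109

Z ≈ 1.109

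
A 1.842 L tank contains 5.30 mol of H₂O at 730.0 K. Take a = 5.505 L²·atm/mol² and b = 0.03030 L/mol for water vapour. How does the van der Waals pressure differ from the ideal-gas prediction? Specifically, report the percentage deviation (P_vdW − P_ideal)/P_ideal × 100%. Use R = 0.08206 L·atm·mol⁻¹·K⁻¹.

Ideal: P_ideal = nRT/V = (5.30)(0.08206)(730.0)/1.842 = 172.362 atm
vdW: P = nRT/(V − nb) − a n²/V² = 317.490/1.68141 − 154.635/3.39296 = 188.824 − 45.5752 = 143.249 atm
% deviation = (143.249 − 172.362)/172.362 × 100% = -16.89%

-16.89 %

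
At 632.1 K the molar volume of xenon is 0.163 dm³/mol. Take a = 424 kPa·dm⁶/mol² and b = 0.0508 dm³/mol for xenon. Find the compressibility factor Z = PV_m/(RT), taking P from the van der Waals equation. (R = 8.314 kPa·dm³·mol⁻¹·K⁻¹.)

Z ≈ 0.9578

P = RT/(V_m − b) − a/V_m² = (8.314)(632.1)/(0.163 − 0.0508) − 424/(0.163)²
  = 5255.3/0.11220 − 15958 = 46839 − 15958 = 30881 kPa
Z = PV_m/(RT) = (30881)(0.163)/((8.314)(632.1)) = 5033.6/5255.3 = 0.9578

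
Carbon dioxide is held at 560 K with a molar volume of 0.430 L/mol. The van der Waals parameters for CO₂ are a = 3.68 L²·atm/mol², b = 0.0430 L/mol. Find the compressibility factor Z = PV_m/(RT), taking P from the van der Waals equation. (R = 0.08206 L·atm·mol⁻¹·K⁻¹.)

Z ≈ 0.9249

P = RT/(V_m − b) − a/V_m² = (0.08206)(560)/(0.430 − 0.0430) − 3.68/(0.430)²
  = 45.954/0.38700 − 19.903 = 118.74 − 19.903 = 98.84 atm
Z = PV_m/(RT) = (98.84)(0.430)/((0.08206)(560)) = 42.501/45.954 = 0.9249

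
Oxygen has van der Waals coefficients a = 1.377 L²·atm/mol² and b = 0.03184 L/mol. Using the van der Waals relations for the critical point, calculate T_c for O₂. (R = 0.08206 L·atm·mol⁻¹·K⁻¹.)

For a van der Waals gas, T_c = 8a/(27Rb).
T_c = 8×1.377/(27×0.08206×0.03184) = 11.016/0.070545 = 156.2 K

T_c ≈ 156.2 K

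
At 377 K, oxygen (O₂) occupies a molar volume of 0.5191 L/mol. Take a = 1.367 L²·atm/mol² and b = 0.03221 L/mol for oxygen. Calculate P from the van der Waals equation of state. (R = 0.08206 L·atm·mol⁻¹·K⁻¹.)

P ≈ 58.47 atm

P = RT/(V_m − b) − a/V_m²
RT/(V_m − b) = (0.08206)(377)/(0.5191 − 0.03221) = 30.937/0.48689 = 63.540 atm
a/V_m² = 1.367/(0.5191)² = 5.0730 atm
P = 63.540 − 5.0730 = 58.47 atm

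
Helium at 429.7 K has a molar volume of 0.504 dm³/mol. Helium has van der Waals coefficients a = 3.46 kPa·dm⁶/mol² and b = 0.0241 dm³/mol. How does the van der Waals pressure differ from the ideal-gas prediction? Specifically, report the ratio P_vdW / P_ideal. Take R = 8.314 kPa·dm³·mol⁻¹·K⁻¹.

P_vdW / P_ideal ≈ 1.048

Ideal: P_ideal = RT/V_m = (8.314)(429.7)/0.504 = 7088.34 kPa
vdW: P = RT/(V_m − b) − a/V_m² = 3572.53/0.479900 − 3.46/0.254016 = 7444.32 − 13.6212 = 7430.70 kPa
Ratio = 7430.70/7088.34 = 1.048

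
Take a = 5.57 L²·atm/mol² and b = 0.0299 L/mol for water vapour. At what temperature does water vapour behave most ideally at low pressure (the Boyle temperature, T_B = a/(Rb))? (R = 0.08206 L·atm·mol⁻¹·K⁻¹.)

T_B ≈ 2270 K

For a van der Waals gas the second virial coefficient B₂ = b − a/(RT) vanishes at T_B = a/(Rb).
T_B = 5.57/(0.08206×0.0299) = 5.57/0.0024536 = 2270 K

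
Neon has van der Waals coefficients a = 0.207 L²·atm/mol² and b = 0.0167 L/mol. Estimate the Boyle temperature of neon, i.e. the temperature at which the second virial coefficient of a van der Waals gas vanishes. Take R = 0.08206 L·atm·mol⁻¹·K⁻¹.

T_B ≈ 151.1 K

For a van der Waals gas the second virial coefficient B₂ = b − a/(RT) vanishes at T_B = a/(Rb).
T_B = 0.207/(0.08206×0.0167) = 0.207/0.0013704 = 151.1 K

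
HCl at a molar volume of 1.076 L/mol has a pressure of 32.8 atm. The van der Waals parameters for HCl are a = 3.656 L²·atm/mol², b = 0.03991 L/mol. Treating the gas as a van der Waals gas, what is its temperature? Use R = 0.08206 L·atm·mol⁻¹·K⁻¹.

T ≈ 454.0 K

T = (P + a/V_m²)(V_m − b)/R
P + a/V_m² = 32.8 + 3.656/(1.076)² = 35.958 atm
V_m − b = 1.076 − 0.03991 = 1.0361 L/mol
T = (35.958)(1.0361)/0.08206 = 454.0 K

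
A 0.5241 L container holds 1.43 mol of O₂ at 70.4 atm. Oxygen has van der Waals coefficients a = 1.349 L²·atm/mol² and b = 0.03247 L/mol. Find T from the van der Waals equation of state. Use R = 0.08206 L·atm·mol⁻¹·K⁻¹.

T = (P + a n²/V²)(V − nb)/(nR)
P + a n²/V² = 70.4 + (1.349)(1.43)²/(0.5241)² = 80.443 atm
V − nb = 0.5241 − (1.43)(0.03247) = 0.47767 L
T = (80.443)(0.47767)/((1.43)(0.08206)) = 327.5 K

T ≈ 327.5 K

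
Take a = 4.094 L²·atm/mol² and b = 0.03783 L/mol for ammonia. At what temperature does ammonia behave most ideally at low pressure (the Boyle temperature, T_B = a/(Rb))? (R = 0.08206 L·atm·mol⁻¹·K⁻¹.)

For a van der Waals gas the second virial coefficient B₂ = b − a/(RT) vanishes at T_B = a/(Rb).
T_B = 4.094/(0.08206×0.03783) = 4.094/0.0031043 = 1319 K

T_B ≈ 1319 K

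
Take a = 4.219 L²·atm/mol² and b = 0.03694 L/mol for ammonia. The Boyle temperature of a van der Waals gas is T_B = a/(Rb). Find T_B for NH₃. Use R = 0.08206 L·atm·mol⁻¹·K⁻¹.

T_B ≈ 1392 K

For a van der Waals gas the second virial coefficient B₂ = b − a/(RT) vanishes at T_B = a/(Rb).
T_B = 4.219/(0.08206×0.03694) = 4.219/0.0030313 = 1392 K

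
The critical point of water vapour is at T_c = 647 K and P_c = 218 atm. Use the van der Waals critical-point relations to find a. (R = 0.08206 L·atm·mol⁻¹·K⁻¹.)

From T_c = 8a/(27Rb) and P_c = a/(27b²): a = 27 R² T_c²/(64 P_c).
a = 27×(0.08206)²×(647)²/(64×218) = 76109/13952 = 5.455 L²·atm/mol²

a ≈ 5.455 L²·atm/mol²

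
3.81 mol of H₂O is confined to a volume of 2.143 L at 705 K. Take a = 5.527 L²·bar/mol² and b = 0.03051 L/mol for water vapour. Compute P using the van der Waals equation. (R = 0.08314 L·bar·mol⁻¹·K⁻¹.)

P ≈ 92.71 bar

P = nRT/(V − nb) − a n²/V²
nRT/(V − nb) = (3.81)(0.08314)(705)/(2.143 − 3.81×0.03051) = 223.32/2.0268 = 110.18 bar
a n²/V² = (5.527)(3.81)²/(2.143)² = 17.470 bar
P = 110.18 − 17.470 = 92.71 bar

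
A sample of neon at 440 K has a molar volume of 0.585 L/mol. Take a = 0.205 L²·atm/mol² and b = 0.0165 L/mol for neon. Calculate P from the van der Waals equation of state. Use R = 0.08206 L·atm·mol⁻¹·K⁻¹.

P = RT/(V_m − b) − a/V_m²
RT/(V_m − b) = (0.08206)(440)/(0.585 − 0.0165) = 36.106/0.56850 = 63.511 atm
a/V_m² = 0.205/(0.585)² = 0.59902 atm
P = 63.511 − 0.59902 = 62.91 atm

P ≈ 62.91 atm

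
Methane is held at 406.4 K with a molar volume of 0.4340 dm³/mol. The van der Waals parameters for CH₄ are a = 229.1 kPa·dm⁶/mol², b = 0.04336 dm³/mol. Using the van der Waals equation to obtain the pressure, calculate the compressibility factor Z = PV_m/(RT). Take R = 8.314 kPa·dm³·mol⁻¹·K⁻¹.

Z ≈ 0.9548

P = RT/(V_m − b) − a/V_m² = (8.314)(406.4)/(0.4340 − 0.04336) − 229.1/(0.4340)²
  = 3378.8/0.39064 − 1216.3 = 8649.4 − 1216.3 = 7433.1 kPa
Z = PV_m/(RT) = (7433.1)(0.4340)/((8.314)(406.4)) = 3226.0/3378.8 = 0.9548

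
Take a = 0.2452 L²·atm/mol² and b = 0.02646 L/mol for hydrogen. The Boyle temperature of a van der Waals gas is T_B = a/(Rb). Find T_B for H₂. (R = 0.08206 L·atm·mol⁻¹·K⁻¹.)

T_B ≈ 112.9 K

For a van der Waals gas the second virial coefficient B₂ = b − a/(RT) vanishes at T_B = a/(Rb).
T_B = 0.2452/(0.08206×0.02646) = 0.2452/0.0021713 = 112.9 K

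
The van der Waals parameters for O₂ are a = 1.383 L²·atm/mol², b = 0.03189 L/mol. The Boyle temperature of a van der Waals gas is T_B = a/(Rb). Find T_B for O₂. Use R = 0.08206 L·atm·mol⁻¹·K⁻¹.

For a van der Waals gas the second virial coefficient B₂ = b − a/(RT) vanishes at T_B = a/(Rb).
T_B = 1.383/(0.08206×0.03189) = 1.383/0.0026169 = 528.5 K

T_B ≈ 528.5 K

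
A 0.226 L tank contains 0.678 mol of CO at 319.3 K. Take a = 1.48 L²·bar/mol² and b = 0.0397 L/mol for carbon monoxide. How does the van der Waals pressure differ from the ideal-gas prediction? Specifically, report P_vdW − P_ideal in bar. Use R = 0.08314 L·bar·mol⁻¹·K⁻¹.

ΔP ≈ -2.552 bar

Ideal: P_ideal = nRT/V = (0.678)(0.08314)(319.3)/0.226 = 79.6398 bar
vdW: P = nRT/(V − nb) − a n²/V² = 17.9986/0.199083 − 0.680332/0.0510760 = 90.4075 − 13.3200 = 77.0875 bar
ΔP = 77.0875 − 79.6398 = -2.552 bar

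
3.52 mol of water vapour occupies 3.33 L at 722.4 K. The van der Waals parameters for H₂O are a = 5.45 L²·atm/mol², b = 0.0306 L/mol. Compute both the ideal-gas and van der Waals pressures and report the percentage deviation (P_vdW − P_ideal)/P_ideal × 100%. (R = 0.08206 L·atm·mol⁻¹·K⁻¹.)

Ideal: P_ideal = nRT/V = (3.52)(0.08206)(722.4)/3.33 = 62.6625 atm
vdW: P = nRT/(V − nb) − a n²/V² = 208.666/3.22229 − 67.5277/11.0889 = 64.7571 − 6.08967 = 58.6674 atm
% deviation = (58.6674 − 62.6625)/62.6625 × 100% = -6.38%

-6.38 %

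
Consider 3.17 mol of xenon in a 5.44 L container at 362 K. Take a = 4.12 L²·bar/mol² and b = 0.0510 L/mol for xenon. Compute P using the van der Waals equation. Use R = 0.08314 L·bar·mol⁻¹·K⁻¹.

P ≈ 16.68 bar

P = nRT/(V − nb) − a n²/V²
nRT/(V − nb) = (3.17)(0.08314)(362)/(5.44 − 3.17×0.0510) = 95.406/5.2783 = 18.075 bar
a n²/V² = (4.12)(3.17)²/(5.44)² = 1.3990 bar
P = 18.075 − 1.3990 = 16.68 bar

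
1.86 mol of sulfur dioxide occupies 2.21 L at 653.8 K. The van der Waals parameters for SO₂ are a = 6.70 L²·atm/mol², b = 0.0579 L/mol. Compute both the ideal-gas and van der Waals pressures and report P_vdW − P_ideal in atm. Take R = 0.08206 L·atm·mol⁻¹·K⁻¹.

ΔP ≈ -2.433 atm

Ideal: P_ideal = nRT/V = (1.86)(0.08206)(653.8)/2.21 = 45.1541 atm
vdW: P = nRT/(V − nb) − a n²/V² = 99.7905/2.10231 − 23.1793/4.88410 = 47.4671 − 4.74587 = 42.7212 atm
ΔP = 42.7212 − 45.1541 = -2.433 atm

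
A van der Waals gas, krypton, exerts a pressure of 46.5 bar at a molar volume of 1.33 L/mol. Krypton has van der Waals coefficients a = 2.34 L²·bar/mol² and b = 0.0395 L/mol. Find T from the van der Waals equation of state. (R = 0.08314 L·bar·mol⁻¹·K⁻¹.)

T ≈ 742.3 K

T = (P + a/V_m²)(V_m − b)/R
P + a/V_m² = 46.5 + 2.34/(1.33)² = 47.823 bar
V_m − b = 1.33 − 0.0395 = 1.2905 L/mol
T = (47.823)(1.2905)/0.08314 = 742.3 K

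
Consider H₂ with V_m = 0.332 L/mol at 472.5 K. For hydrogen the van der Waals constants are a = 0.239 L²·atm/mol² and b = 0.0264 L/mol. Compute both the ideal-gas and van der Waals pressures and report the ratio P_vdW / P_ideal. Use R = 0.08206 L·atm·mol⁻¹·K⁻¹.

P_vdW / P_ideal ≈ 1.068

Ideal: P_ideal = RT/V_m = (0.08206)(472.5)/0.332 = 116.787 atm
vdW: P = RT/(V_m − b) − a/V_m² = 38.7734/0.305600 − 0.239/0.110224 = 126.876 − 2.16831 = 124.708 atm
Ratio = 124.708/116.787 = 1.068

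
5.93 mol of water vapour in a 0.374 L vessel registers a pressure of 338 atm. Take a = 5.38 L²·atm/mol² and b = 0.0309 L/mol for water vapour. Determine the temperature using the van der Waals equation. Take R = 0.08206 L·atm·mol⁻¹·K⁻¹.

T = (P + a n²/V²)(V − nb)/(nR)
P + a n²/V² = 338 + (5.38)(5.93)²/(0.374)² = 1690.5 atm
V − nb = 0.374 − (5.93)(0.0309) = 0.19076 L
T = (1690.5)(0.19076)/((5.93)(0.08206)) = 662.7 K

T ≈ 662.7 K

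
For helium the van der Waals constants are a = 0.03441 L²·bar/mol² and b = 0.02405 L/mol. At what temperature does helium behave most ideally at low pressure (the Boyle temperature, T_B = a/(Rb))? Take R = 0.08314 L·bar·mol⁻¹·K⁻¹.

T_B ≈ 17.21 K

For a van der Waals gas the second virial coefficient B₂ = b − a/(RT) vanishes at T_B = a/(Rb).
T_B = 0.03441/(0.08314×0.02405) = 0.03441/0.0019995 = 17.21 K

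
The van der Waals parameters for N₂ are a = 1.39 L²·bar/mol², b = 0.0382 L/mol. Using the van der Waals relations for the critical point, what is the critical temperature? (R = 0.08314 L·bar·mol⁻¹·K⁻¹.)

For a van der Waals gas, T_c = 8a/(27Rb).
T_c = 8×1.39/(27×0.08314×0.0382) = 11.120/0.085751 = 129.7 K

T_c ≈ 129.7 K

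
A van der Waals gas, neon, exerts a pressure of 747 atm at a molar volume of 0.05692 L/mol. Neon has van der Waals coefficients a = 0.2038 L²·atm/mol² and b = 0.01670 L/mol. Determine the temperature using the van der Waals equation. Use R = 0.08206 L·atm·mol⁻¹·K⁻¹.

T ≈ 397.0 K

T = (P + a/V_m²)(V_m − b)/R
P + a/V_m² = 747 + 0.2038/(0.05692)² = 809.90 atm
V_m − b = 0.05692 − 0.01670 = 0.040220 L/mol
T = (809.90)(0.040220)/0.08206 = 397.0 K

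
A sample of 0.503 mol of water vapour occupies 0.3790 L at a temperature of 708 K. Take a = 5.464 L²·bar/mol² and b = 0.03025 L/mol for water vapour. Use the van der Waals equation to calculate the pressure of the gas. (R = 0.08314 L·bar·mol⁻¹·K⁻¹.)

P = nRT/(V − nb) − a n²/V²
nRT/(V − nb) = (0.503)(0.08314)(708)/(0.3790 − 0.503×0.03025) = 29.608/0.36378 = 81.390 bar
a n²/V² = (5.464)(0.503)²/(0.3790)² = 9.6243 bar
P = 81.390 − 9.6243 = 71.77 bar

P ≈ 71.77 bar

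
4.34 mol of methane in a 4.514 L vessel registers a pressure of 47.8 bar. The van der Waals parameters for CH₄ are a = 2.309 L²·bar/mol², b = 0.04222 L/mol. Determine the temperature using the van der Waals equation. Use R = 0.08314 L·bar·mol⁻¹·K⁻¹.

T ≈ 599.3 K

T = (P + a n²/V²)(V − nb)/(nR)
P + a n²/V² = 47.8 + (2.309)(4.34)²/(4.514)² = 49.934 bar
V − nb = 4.514 − (4.34)(0.04222) = 4.3308 L
T = (49.934)(4.3308)/((4.34)(0.08314)) = 599.3 K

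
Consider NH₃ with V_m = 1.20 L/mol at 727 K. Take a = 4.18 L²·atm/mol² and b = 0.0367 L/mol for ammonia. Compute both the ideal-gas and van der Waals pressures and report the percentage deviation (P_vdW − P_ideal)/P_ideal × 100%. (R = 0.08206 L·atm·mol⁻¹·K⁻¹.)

Ideal: P_ideal = RT/V_m = (0.08206)(727)/1.20 = 49.7147 atm
vdW: P = RT/(V_m − b) − a/V_m² = 59.6576/1.16330 − 4.18/1.44000 = 51.2831 − 2.90278 = 48.3803 atm
% deviation = (48.3803 − 49.7147)/49.7147 × 100% = -2.68%

-2.68 %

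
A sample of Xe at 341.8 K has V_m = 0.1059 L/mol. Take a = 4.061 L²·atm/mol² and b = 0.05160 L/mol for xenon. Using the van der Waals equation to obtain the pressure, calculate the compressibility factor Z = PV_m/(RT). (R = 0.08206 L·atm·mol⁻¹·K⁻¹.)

Z ≈ 0.5831

P = RT/(V_m − b) − a/V_m² = (0.08206)(341.8)/(0.1059 − 0.05160) − 4.061/(0.1059)²
  = 28.048/0.054300 − 362.11 = 516.54 − 362.11 = 154.43 atm
Z = PV_m/(RT) = (154.43)(0.1059)/((0.08206)(341.8)) = 16.354/28.048 = 0.5831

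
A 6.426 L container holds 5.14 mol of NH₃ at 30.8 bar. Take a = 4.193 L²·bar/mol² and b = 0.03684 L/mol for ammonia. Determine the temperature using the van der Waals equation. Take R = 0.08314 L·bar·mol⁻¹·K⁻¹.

T = (P + a n²/V²)(V − nb)/(nR)
P + a n²/V² = 30.8 + (4.193)(5.14)²/(6.426)² = 33.483 bar
V − nb = 6.426 − (5.14)(0.03684) = 6.2366 L
T = (33.483)(6.2366)/((5.14)(0.08314)) = 488.7 K

T ≈ 488.7 K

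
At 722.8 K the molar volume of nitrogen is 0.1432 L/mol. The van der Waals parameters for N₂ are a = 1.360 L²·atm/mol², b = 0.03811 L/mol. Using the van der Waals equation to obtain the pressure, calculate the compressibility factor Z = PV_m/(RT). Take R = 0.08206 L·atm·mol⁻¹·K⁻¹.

P = RT/(V_m − b) − a/V_m² = (0.08206)(722.8)/(0.1432 − 0.03811) − 1.360/(0.1432)²
  = 59.313/0.10509 − 66.321 = 564.40 − 66.321 = 498.08 atm
Z = PV_m/(RT) = (498.08)(0.1432)/((0.08206)(722.8)) = 71.325/59.313 = 1.203

Z ≈ 1.203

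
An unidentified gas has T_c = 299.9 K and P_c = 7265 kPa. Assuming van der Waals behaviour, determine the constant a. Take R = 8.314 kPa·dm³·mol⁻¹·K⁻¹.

From T_c = 8a/(27Rb) and P_c = a/(27b²): a = 27 R² T_c²/(64 P_c).
a = 27×(8.314)²×(299.9)²/(64×7265) = 167855948/464960 = 361.0 kPa·dm⁶/mol²

a ≈ 361.0 kPa·dm⁶/mol²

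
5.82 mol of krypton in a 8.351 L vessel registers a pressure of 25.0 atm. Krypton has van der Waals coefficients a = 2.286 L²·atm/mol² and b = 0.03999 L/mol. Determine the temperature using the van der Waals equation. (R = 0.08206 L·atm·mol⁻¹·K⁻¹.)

T = (P + a n²/V²)(V − nb)/(nR)
P + a n²/V² = 25.0 + (2.286)(5.82)²/(8.351)² = 26.110 atm
V − nb = 8.351 − (5.82)(0.03999) = 8.1183 L
T = (26.110)(8.1183)/((5.82)(0.08206)) = 443.8 K

T ≈ 443.8 K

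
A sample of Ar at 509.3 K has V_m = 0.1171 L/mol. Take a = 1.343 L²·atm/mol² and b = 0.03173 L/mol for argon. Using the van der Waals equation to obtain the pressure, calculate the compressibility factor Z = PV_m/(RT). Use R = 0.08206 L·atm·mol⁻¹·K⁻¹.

P = RT/(V_m − b) − a/V_m² = (0.08206)(509.3)/(0.1171 − 0.03173) − 1.343/(0.1171)²
  = 41.793/0.085370 − 97.940 = 489.55 − 97.940 = 391.61 atm
Z = PV_m/(RT) = (391.61)(0.1171)/((0.08206)(509.3)) = 45.858/41.793 = 1.097

Z ≈ 1.097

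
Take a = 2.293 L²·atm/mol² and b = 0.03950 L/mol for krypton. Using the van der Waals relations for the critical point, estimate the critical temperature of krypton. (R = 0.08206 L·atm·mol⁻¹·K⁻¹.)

For a van der Waals gas, T_c = 8a/(27Rb).
T_c = 8×2.293/(27×0.08206×0.03950) = 18.344/0.087517 = 209.6 K

T_c ≈ 209.6 K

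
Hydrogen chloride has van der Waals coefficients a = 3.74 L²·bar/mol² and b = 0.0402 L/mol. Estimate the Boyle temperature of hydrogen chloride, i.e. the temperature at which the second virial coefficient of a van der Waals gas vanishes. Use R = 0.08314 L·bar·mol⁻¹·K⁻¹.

T_B ≈ 1119 K

For a van der Waals gas the second virial coefficient B₂ = b − a/(RT) vanishes at T_B = a/(Rb).
T_B = 3.74/(0.08314×0.0402) = 3.74/0.0033422 = 1119 K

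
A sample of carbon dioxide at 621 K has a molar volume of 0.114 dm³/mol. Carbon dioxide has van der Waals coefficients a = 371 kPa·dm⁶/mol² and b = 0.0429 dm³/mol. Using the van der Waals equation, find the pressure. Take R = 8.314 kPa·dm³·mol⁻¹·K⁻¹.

P = RT/(V_m − b) − a/V_m²
RT/(V_m − b) = (8.314)(621)/(0.114 − 0.0429) = 5163.0/0.071100 = 72616 kPa
a/V_m² = 371/(0.114)² = 28547 kPa
P = 72616 − 28547 = 44069 kPa

P ≈ 44069 kPa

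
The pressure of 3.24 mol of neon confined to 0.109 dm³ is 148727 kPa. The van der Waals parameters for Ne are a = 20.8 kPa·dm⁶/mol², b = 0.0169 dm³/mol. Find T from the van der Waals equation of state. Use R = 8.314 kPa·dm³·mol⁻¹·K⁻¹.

T = (P + a n²/V²)(V − nb)/(nR)
P + a n²/V² = 148727 + (20.8)(3.24)²/(0.109)² = 167105 kPa
V − nb = 0.109 − (3.24)(0.0169) = 0.054244 dm³
T = (167105)(0.054244)/((3.24)(8.314)) = 336.5 K

T ≈ 336.5 K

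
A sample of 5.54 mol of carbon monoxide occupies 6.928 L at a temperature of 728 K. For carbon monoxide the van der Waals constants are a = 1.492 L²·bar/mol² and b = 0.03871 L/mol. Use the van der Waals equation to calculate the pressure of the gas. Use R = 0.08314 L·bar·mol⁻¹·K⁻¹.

P = nRT/(V − nb) − a n²/V²
nRT/(V − nb) = (5.54)(0.08314)(728)/(6.928 − 5.54×0.03871) = 335.31/6.7135 = 49.946 bar
a n²/V² = (1.492)(5.54)²/(6.928)² = 0.95405 bar
P = 49.946 − 0.95405 = 48.99 bar

P ≈ 48.99 bar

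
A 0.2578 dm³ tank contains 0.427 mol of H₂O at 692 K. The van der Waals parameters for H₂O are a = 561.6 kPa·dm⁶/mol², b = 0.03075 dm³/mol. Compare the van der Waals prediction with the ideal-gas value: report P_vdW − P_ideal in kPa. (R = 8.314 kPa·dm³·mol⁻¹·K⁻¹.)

Ideal: P_ideal = nRT/V = (0.427)(8.314)(692)/0.2578 = 9529.30 kPa
vdW: P = nRT/(V − nb) − a n²/V² = 2456.65/0.244670 − 102.396/0.0664608 = 10040.7 − 1540.70 = 8500.0 kPa
ΔP = 8500.0 − 9529.30 = -1029 kPa

ΔP ≈ -1029 kPa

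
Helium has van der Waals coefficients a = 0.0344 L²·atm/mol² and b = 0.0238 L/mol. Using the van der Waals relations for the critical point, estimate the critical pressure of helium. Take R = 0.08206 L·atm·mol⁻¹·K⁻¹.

For a van der Waals gas, P_c = a/(27b²).
P_c = 0.0344/(27×(0.0238)²) = 0.0344/0.015294 = 2.249 atm

P_c ≈ 2.249 atm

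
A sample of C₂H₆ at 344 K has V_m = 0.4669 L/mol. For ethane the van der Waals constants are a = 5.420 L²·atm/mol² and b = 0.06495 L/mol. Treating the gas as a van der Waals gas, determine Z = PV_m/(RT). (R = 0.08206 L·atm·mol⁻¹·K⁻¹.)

P = RT/(V_m − b) − a/V_m² = (0.08206)(344)/(0.4669 − 0.06495) − 5.420/(0.4669)²
  = 28.229/0.40195 − 24.863 = 70.230 − 24.863 = 45.367 atm
Z = PV_m/(RT) = (45.367)(0.4669)/((0.08206)(344)) = 21.182/28.229 = 0.7504

Z ≈ 0.7504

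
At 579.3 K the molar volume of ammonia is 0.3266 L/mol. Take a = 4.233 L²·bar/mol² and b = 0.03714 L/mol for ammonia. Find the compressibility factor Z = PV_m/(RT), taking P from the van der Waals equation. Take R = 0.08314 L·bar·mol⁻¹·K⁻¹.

Z ≈ 0.8592

P = RT/(V_m − b) − a/V_m² = (0.08314)(579.3)/(0.3266 − 0.03714) − 4.233/(0.3266)²
  = 48.163/0.28946 − 39.684 = 166.39 − 39.684 = 126.71 bar
Z = PV_m/(RT) = (126.71)(0.3266)/((0.08314)(579.3)) = 41.383/48.163 = 0.8592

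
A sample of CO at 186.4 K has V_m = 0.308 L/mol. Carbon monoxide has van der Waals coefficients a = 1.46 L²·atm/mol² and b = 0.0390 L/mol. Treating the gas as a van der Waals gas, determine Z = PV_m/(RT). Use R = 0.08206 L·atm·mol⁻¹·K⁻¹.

Z ≈ 0.8351

P = RT/(V_m − b) − a/V_m² = (0.08206)(186.4)/(0.308 − 0.0390) − 1.46/(0.308)²
  = 15.296/0.26900 − 15.390 = 56.862 − 15.390 = 41.472 atm
Z = PV_m/(RT) = (41.472)(0.308)/((0.08206)(186.4)) = 12.773/15.296 = 0.8351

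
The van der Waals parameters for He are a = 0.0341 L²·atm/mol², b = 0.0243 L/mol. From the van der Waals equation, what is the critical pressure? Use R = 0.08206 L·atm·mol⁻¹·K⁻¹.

P_c ≈ 2.139 atm

For a van der Waals gas, P_c = a/(27b²).
P_c = 0.0341/(27×(0.0243)²) = 0.0341/0.015943 = 2.139 atm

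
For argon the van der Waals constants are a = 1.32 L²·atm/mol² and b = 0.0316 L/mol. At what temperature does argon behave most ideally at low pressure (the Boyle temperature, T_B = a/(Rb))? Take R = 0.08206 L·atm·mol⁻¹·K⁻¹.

For a van der Waals gas the second virial coefficient B₂ = b − a/(RT) vanishes at T_B = a/(Rb).
T_B = 1.32/(0.08206×0.0316) = 1.32/0.0025931 = 509.0 K

T_B ≈ 509.0 K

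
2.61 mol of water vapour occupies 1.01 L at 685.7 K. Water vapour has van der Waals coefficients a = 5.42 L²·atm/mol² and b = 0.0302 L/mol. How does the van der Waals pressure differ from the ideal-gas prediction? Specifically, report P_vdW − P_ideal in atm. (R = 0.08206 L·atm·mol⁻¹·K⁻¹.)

ΔP ≈ -23.89 atm

Ideal: P_ideal = nRT/V = (2.61)(0.08206)(685.7)/1.01 = 145.407 atm
vdW: P = nRT/(V − nb) − a n²/V² = 146.861/0.931178 − 36.9216/1.02010 = 157.715 − 36.1941 = 121.521 atm
ΔP = 121.521 − 145.407 = -23.89 atm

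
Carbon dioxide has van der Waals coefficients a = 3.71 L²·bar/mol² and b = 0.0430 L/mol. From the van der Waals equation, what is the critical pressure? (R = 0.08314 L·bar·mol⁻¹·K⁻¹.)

P_c ≈ 74.31 bar

For a van der Waals gas, P_c = a/(27b²).
P_c = 3.71/(27×(0.0430)²) = 3.71/0.049923 = 74.31 bar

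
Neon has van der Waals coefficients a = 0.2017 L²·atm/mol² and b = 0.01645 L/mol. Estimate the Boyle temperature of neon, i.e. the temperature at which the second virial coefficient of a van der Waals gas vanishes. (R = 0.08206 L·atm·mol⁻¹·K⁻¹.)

For a van der Waals gas the second virial coefficient B₂ = b − a/(RT) vanishes at T_B = a/(Rb).
T_B = 0.2017/(0.08206×0.01645) = 0.2017/0.0013499 = 149.4 K

T_B ≈ 149.4 K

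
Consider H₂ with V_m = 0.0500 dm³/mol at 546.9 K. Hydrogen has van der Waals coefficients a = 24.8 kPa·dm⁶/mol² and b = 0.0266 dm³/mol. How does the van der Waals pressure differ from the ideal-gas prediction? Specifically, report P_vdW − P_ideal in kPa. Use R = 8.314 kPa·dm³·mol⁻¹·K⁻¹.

ΔP ≈ 93450 kPa

Ideal: P_ideal = RT/V_m = (8.314)(546.9)/0.0500 = 90938.5 kPa
vdW: P = RT/(V_m − b) − a/V_m² = 4546.93/0.0234000 − 24.8/0.00250000 = 194313 − 9920.00 = 184393 kPa
ΔP = 184393 − 90938.5 = 93450 kPa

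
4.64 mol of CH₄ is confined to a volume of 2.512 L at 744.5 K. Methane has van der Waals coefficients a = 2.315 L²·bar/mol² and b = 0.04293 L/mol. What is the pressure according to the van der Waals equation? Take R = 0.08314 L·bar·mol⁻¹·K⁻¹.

P ≈ 116.3 bar

P = nRT/(V − nb) − a n²/V²
nRT/(V − nb) = (4.64)(0.08314)(744.5)/(2.512 − 4.64×0.04293) = 287.21/2.3128 = 124.18 bar
a n²/V² = (2.315)(4.64)²/(2.512)² = 7.8986 bar
P = 124.18 − 7.8986 = 116.3 bar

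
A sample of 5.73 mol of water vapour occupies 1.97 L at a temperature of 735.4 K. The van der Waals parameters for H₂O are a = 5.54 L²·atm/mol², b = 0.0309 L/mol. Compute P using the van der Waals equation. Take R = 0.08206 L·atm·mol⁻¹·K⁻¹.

P ≈ 146.0 atm

P = nRT/(V − nb) − a n²/V²
nRT/(V − nb) = (5.73)(0.08206)(735.4)/(1.97 − 5.73×0.0309) = 345.79/1.7929 = 192.87 atm
a n²/V² = (5.54)(5.73)²/(1.97)² = 46.869 atm
P = 192.87 − 46.869 = 146.0 atm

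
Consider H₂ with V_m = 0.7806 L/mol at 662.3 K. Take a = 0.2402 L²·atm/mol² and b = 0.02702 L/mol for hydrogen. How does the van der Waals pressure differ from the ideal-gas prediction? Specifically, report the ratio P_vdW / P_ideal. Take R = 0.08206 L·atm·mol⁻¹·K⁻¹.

Ideal: P_ideal = RT/V_m = (0.08206)(662.3)/0.7806 = 69.6238 atm
vdW: P = RT/(V_m − b) − a/V_m² = 54.3483/0.753580 − 0.2402/0.609336 = 72.1201 − 0.394200 = 71.7259 atm
Ratio = 71.7259/69.6238 = 1.030

P_vdW / P_ideal ≈ 1.030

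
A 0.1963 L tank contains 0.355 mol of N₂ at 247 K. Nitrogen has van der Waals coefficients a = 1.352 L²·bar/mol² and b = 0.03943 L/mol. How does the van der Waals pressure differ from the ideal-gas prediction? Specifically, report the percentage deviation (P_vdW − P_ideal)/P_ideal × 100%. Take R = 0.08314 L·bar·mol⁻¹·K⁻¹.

Ideal: P_ideal = nRT/V = (0.355)(0.08314)(247)/0.1963 = 37.1377 bar
vdW: P = nRT/(V − nb) − a n²/V² = 7.29013/0.182302 − 0.170386/0.0385337 = 39.9893 − 4.42174 = 35.5676 bar
% deviation = (35.5676 − 37.1377)/37.1377 × 100% = -4.23%

-4.23 %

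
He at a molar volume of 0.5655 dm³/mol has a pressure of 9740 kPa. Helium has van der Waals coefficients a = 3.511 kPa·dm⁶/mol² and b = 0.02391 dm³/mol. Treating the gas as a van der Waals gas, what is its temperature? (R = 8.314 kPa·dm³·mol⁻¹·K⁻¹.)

T = (P + a/V_m²)(V_m − b)/R
P + a/V_m² = 9740 + 3.511/(0.5655)² = 9751.0 kPa
V_m − b = 0.5655 − 0.02391 = 0.54159 dm³/mol
T = (9751.0)(0.54159)/8.314 = 635.2 K

T ≈ 635.2 K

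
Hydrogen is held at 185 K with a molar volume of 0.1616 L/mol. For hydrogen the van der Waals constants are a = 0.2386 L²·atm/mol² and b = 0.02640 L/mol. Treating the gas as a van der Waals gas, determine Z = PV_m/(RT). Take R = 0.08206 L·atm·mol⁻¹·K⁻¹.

Z ≈ 1.098

P = RT/(V_m − b) − a/V_m² = (0.08206)(185)/(0.1616 − 0.02640) − 0.2386/(0.1616)²
  = 15.181/0.13520 − 9.1367 = 112.29 − 9.1367 = 103.15 atm
Z = PV_m/(RT) = (103.15)(0.1616)/((0.08206)(185)) = 16.669/15.181 = 1.098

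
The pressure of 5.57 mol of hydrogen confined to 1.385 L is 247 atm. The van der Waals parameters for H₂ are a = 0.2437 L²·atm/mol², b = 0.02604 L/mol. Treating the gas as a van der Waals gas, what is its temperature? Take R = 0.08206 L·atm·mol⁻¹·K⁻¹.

T ≈ 680.8 K

T = (P + a n²/V²)(V − nb)/(nR)
P + a n²/V² = 247 + (0.2437)(5.57)²/(1.385)² = 250.94 atm
V − nb = 1.385 − (5.57)(0.02604) = 1.2400 L
T = (250.94)(1.2400)/((5.57)(0.08206)) = 680.8 K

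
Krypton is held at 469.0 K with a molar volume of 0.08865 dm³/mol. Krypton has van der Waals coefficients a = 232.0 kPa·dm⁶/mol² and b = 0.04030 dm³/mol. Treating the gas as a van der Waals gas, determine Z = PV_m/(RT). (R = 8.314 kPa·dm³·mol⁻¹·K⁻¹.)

P = RT/(V_m − b) − a/V_m² = (8.314)(469.0)/(0.08865 − 0.04030) − 232.0/(0.08865)²
  = 3899.3/0.048350 − 29521 = 80647 − 29521 = 51126 kPa
Z = PV_m/(RT) = (51126)(0.08865)/((8.314)(469.0)) = 4532.3/3899.3 = 1.162

Z ≈ 1.162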